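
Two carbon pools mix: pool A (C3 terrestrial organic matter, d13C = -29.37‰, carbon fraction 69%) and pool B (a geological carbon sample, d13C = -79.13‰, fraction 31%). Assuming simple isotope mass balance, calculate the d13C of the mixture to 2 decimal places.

δ_mix = f_A·δ_A + f_B·δ_B
δ_mix = 0.69 × (-29.37) + 0.31 × (-79.13)
δ_mix = -20.265 + -24.530 = -44.796‰

-44.80‰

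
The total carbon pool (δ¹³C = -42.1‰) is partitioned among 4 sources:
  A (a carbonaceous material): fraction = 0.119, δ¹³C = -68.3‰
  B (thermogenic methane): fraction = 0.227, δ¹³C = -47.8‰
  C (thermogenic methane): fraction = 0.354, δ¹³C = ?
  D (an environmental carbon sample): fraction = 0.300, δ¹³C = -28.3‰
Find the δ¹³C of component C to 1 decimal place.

-41.3‰

Isotope mass balance: δ_bulk = Σ fᵢ·δᵢ.
-42.1 = 0.119×(-68.3) + 0.227×(-47.8) + 0.354×δ_C + 0.300×(-28.3)
0.354·δ_C = -42.1 − (-27.468) = -14.632
δ_C = -14.632 / 0.354 = -41.33‰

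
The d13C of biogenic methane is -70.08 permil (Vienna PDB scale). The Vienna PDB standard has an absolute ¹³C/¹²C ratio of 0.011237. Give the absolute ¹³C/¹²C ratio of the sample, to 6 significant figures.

0.0104495

R_sample = R_standard × (d13C/1000 + 1)
R_sample = 0.011237 × (-70.08/1000 + 1) = 0.011237 × 0.929920
R_sample = 0.0104495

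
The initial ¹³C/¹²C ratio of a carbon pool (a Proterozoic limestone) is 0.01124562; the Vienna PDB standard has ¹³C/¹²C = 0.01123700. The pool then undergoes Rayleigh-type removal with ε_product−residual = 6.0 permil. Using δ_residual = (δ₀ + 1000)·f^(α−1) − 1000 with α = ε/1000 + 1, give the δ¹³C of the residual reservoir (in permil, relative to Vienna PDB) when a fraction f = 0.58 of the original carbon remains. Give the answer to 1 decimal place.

δ₀ = (0.01124562/0.01123700 − 1)×1000 = (1.000767 − 1)×1000 = 0.767 permil
α − 1 = ε/1000 = 0.0060
f^(α−1) = 0.58^(0.0060) = 0.996737
δ_res = (0.767 + 1000) × 0.996737 − 1000 = 997.502 − 1000 = -2.50 permil

-2.5 permil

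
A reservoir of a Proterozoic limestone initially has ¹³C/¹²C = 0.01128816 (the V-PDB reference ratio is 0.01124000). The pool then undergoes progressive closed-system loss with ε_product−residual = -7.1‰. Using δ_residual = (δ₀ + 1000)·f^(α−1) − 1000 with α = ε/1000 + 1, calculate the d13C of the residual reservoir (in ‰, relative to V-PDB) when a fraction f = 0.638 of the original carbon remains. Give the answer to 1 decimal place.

7.5‰

δ₀ = (0.01128816/0.01124000 − 1)×1000 = (1.004285 − 1)×1000 = 4.285‰
α − 1 = ε/1000 = -0.0071
f^(α−1) = 0.638^(-0.0071) = 1.003196
δ_res = (4.285 + 1000) × 1.003196 − 1000 = 1007.494 − 1000 = 7.49‰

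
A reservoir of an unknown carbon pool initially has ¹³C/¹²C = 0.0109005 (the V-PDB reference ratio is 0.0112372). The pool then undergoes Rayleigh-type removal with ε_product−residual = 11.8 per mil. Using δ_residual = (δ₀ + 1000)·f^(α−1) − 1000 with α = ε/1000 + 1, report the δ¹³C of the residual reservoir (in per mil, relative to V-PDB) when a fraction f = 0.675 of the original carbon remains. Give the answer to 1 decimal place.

-34.5 per mil

δ₀ = (0.0109005/0.0112372 − 1)×1000 = (0.970037 − 1)×1000 = -29.963 per mil
α − 1 = ε/1000 = 0.0118
f^(α−1) = 0.675^(0.0118) = 0.995373
δ_res = (-29.963 + 1000) × 0.995373 − 1000 = 965.548 − 1000 = -34.45 per mil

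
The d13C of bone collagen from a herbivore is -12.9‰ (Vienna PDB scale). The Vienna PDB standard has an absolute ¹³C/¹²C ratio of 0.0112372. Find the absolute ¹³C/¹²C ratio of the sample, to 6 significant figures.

0.0110922

R_sample = R_standard × (d13C/1000 + 1)
R_sample = 0.0112372 × (-12.9/1000 + 1) = 0.0112372 × 0.987100
R_sample = 0.0110922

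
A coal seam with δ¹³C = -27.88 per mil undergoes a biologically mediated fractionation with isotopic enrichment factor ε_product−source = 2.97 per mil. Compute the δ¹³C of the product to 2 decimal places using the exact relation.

To first order, δ_product ≈ δ_source + ε = -24.91 per mil.
Exactly, δ_product = (δ_source + 1000)·(ε/1000 + 1) − 1000.
δ_product = (-27.88 + 1000) × (2.97/1000 + 1) − 1000
δ_product = -24.993 per mil

-24.99 per mil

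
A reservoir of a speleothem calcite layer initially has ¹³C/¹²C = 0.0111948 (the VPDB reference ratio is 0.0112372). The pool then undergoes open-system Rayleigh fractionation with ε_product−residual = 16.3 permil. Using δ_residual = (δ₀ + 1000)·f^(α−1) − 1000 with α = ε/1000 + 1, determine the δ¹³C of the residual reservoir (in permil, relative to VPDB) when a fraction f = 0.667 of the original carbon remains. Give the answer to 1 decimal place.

-10.3 permil

δ₀ = (0.0111948/0.0112372 − 1)×1000 = (0.996227 − 1)×1000 = -3.773 permil
α − 1 = ε/1000 = 0.0163
f^(α−1) = 0.667^(0.0163) = 0.993421
δ_res = (-3.773 + 1000) × 0.993421 − 1000 = 989.672 − 1000 = -10.33 permil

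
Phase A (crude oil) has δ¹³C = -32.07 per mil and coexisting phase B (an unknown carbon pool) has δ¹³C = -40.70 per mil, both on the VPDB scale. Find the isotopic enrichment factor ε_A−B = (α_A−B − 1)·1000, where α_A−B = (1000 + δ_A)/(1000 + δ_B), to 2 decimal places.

9.00 per mil

α_A−B = (1000 + -32.07) / (1000 + -40.70) = 967.93 / 959.30 = 1.008996
ε_A−B = (1.008996 − 1) × 1000 = 8.996 per mil
(The approximation ε ≈ δ_A − δ_B would give 8.63 per mil.)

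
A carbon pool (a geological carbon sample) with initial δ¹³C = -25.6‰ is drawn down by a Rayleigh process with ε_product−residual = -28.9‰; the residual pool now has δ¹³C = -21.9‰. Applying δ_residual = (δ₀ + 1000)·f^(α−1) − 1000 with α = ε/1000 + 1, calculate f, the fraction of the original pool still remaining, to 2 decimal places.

α − 1 = ε/1000 = -0.0289
(δ_res + 1000)/(δ₀ + 1000) = (-21.9 + 1000)/(-25.6 + 1000) = 978.1/974.4 = 1.003797
f = 1.003797^(1/-0.0289) = exp(ln(1.003797)/-0.0289) = exp(0.00379/-0.0289)
f = exp(-0.1311) = 0.8771

0.88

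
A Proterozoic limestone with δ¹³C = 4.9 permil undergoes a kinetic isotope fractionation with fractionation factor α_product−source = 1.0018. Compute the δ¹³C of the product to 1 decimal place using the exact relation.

6.7 permil

δ_product = (δ_source + 1000)·α − 1000
δ_product = (4.9 + 1000) × 1.0018 − 1000
δ_product = 1006.709 − 1000 = 6.71 permil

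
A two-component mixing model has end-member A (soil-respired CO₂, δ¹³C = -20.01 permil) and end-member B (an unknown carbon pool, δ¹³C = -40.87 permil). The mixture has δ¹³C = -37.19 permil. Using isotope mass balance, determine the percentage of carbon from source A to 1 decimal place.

17.6%

δ_mix = f_A·δ_A + (1 − f_A)·δ_B  ⇒  f_A = (δ_mix − δ_B)/(δ_A − δ_B)
f_A = (-37.19 − (-40.87)) / (-20.01 − (-40.87))
f_A = 3.68 / 20.86 = 0.1764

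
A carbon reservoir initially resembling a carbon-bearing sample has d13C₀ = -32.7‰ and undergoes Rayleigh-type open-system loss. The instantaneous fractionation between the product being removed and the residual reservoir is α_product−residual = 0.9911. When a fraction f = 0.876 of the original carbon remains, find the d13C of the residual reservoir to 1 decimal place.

Rayleigh residual: δ_res = (δ₀ + 1000)·f^(α−1) − 1000
α − 1 = -0.00890
f^(α−1) = 0.876^(-0.00890) = 1.001179
δ_res = (-32.7 + 1000) × 1.001179 − 1000 = 968.440 − 1000 = -31.56‰

-31.6‰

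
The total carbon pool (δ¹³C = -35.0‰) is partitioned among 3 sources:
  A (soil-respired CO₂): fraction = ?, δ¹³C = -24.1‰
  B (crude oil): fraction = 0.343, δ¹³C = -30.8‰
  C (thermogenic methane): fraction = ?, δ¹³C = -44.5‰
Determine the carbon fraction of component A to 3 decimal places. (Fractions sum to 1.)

0.235

Let f_A and f_C be the unknown fractions; fractions sum to 1 so f_A + f_C = 0.657.
Mass balance: Σ fᵢ·δᵢ = δ_bulk ⇒ f_A·(-24.1) + f_C·(-44.5) = -35.0 − (-10.564) = -24.436
Substitute f_C = 0.657 − f_A:
f_A·(-24.1 − -44.5) = -24.436 − 0.657×(-44.5) = 4.801
f_A = 4.801 / 20.4 = 0.2353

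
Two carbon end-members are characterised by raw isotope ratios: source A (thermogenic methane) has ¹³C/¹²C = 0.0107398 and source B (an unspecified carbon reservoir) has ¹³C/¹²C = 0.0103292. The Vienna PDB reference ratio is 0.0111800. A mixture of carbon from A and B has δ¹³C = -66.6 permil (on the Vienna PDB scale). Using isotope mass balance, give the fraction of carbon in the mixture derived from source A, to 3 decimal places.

0.259

δ_A = (0.0107398/0.0111800 − 1)×1000 = (0.960626 − 1)×1000 = -39.374 permil
δ_B = (0.0103292/0.0111800 − 1)×1000 = (0.923900 − 1)×1000 = -76.100 permil
f_A = (δ_mix − δ_B)/(δ_A − δ_B) = (-66.6 − (-76.100))/(-39.374 − (-76.100))
f_A = 9.500 / 36.726 = 0.2587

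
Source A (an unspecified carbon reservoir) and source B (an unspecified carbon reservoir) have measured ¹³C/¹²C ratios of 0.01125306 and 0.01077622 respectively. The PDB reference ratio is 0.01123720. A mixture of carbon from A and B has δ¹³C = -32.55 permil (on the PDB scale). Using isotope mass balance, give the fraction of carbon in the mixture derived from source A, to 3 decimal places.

0.200

δ_A = (0.01125306/0.01123720 − 1)×1000 = (1.001411 − 1)×1000 = 1.411 permil
δ_B = (0.01077622/0.01123720 − 1)×1000 = (0.958977 − 1)×1000 = -41.023 permil
f_A = (δ_mix − δ_B)/(δ_A − δ_B) = (-32.55 − (-41.023))/(1.411 − (-41.023))
f_A = 8.473 / 42.434 = 0.1997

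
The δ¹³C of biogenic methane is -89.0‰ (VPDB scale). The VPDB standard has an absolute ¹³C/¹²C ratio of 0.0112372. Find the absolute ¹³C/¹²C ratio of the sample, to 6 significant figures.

0.0102371

R_sample = R_standard × (δ¹³C/1000 + 1)
R_sample = 0.0112372 × (-89.0/1000 + 1) = 0.0112372 × 0.911000
R_sample = 0.0102371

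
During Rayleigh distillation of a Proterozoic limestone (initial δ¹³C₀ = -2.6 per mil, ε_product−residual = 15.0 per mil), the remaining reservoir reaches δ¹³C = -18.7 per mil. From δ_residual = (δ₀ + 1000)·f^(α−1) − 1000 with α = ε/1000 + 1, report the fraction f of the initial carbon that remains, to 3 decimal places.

0.338

α − 1 = ε/1000 = 0.0150
(δ_res + 1000)/(δ₀ + 1000) = (-18.7 + 1000)/(-2.6 + 1000) = 981.3/997.4 = 0.983858
f = 0.983858^(1/0.0150) = exp(ln(0.983858)/0.0150) = exp(-0.01627/0.0150)
f = exp(-1.0849) = 0.3379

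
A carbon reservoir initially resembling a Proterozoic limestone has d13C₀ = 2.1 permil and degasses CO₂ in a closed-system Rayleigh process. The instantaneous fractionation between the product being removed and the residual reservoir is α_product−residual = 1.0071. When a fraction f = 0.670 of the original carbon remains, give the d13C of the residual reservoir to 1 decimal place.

Rayleigh residual: δ_res = (δ₀ + 1000)·f^(α−1) − 1000
α − 1 = 0.00710
f^(α−1) = 0.670^(0.00710) = 0.997161
δ_res = (2.1 + 1000) × 0.997161 − 1000 = 999.255 − 1000 = -0.75 permil

-0.7 permil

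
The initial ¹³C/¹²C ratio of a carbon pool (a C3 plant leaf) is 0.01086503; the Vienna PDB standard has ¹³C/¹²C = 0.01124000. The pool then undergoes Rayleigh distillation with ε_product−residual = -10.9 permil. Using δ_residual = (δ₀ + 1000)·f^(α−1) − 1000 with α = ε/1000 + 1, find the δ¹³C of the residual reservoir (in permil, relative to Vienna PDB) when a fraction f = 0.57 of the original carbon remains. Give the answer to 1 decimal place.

-27.4 permil

δ₀ = (0.01086503/0.01124000 − 1)×1000 = (0.966640 − 1)×1000 = -33.360 permil
α − 1 = ε/1000 = -0.0109
f^(α−1) = 0.57^(-0.0109) = 1.006146
δ_res = (-33.360 + 1000) × 1.006146 − 1000 = 972.581 − 1000 = -27.42 permil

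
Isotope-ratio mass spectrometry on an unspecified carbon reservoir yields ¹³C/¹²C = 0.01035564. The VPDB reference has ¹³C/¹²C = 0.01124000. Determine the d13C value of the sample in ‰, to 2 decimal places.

d13C = (R_sample / R_standard − 1) × 1000
R_sample / R_standard = 0.01035564 / 0.01124000 = 0.921320
d13C = (0.921320 − 1) × 1000 = -78.680‰

-78.68‰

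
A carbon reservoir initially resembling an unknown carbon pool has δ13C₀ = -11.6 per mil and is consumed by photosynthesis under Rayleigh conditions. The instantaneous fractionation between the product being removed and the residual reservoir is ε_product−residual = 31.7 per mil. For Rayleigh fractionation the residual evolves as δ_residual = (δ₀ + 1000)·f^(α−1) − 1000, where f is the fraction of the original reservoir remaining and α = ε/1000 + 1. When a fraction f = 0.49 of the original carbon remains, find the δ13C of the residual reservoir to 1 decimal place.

Rayleigh residual: δ_res = (δ₀ + 1000)·f^(α−1) − 1000
α = ε/1000 + 1 = 1.03170, so α − 1 = 0.03170
f^(α−1) = 0.49^(0.03170) = 0.977641
δ_res = (-11.6 + 1000) × 0.977641 − 1000 = 966.300 − 1000 = -33.70 per mil

-33.7 per mil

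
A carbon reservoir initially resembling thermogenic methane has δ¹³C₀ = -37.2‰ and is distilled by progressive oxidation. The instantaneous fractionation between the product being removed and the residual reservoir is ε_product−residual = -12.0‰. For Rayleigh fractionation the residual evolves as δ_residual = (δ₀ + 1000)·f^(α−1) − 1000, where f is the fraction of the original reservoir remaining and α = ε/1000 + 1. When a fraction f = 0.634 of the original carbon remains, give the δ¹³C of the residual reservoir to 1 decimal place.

-31.9‰

Rayleigh residual: δ_res = (δ₀ + 1000)·f^(α−1) − 1000
α = ε/1000 + 1 = 0.98800, so α − 1 = -0.01200
f^(α−1) = 0.634^(-0.01200) = 1.005483
δ_res = (-37.2 + 1000) × 1.005483 − 1000 = 968.079 − 1000 = -31.92‰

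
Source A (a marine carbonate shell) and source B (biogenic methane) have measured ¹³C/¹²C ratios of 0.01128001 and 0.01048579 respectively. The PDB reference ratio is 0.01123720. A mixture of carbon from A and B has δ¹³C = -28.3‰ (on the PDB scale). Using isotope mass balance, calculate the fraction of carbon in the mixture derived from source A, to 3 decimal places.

δ_A = (0.01128001/0.01123720 − 1)×1000 = (1.003810 − 1)×1000 = 3.810‰
δ_B = (0.01048579/0.01123720 − 1)×1000 = (0.933132 − 1)×1000 = -66.868‰
f_A = (δ_mix − δ_B)/(δ_A − δ_B) = (-28.3 − (-66.868))/(3.810 − (-66.868))
f_A = 38.568 / 70.678 = 0.5457

0.546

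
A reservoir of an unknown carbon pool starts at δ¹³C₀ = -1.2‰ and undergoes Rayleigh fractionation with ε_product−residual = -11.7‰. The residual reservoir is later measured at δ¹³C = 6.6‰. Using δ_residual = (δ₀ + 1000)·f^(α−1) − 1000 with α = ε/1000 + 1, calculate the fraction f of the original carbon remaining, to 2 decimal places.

α − 1 = ε/1000 = -0.0117
(δ_res + 1000)/(δ₀ + 1000) = (6.6 + 1000)/(-1.2 + 1000) = 1006.6/998.8 = 1.007809
f = 1.007809^(1/-0.0117) = exp(ln(1.007809)/-0.0117) = exp(0.00778/-0.0117)
f = exp(-0.6649) = 0.5143

0.51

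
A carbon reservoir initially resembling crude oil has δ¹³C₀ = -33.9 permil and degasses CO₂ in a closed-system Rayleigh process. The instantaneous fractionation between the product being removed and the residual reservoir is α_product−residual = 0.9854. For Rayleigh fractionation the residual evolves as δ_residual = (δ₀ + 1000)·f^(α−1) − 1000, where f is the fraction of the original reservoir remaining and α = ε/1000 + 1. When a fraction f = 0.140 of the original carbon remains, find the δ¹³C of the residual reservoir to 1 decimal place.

-5.8 permil

Rayleigh residual: δ_res = (δ₀ + 1000)·f^(α−1) − 1000
α − 1 = -0.01460
f^(α−1) = 0.140^(-0.01460) = 1.029121
δ_res = (-33.9 + 1000) × 1.029121 − 1000 = 994.234 − 1000 = -5.77 permil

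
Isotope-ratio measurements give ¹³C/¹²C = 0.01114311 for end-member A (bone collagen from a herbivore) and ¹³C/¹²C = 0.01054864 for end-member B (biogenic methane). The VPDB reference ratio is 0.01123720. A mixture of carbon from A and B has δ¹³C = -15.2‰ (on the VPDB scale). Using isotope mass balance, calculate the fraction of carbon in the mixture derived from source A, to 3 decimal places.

δ_A = (0.01114311/0.01123720 − 1)×1000 = (0.991627 − 1)×1000 = -8.373‰
δ_B = (0.01054864/0.01123720 − 1)×1000 = (0.938725 − 1)×1000 = -61.275‰
f_A = (δ_mix − δ_B)/(δ_A − δ_B) = (-15.2 − (-61.275))/(-8.373 − (-61.275))
f_A = 46.075 / 52.902 = 0.8710

0.871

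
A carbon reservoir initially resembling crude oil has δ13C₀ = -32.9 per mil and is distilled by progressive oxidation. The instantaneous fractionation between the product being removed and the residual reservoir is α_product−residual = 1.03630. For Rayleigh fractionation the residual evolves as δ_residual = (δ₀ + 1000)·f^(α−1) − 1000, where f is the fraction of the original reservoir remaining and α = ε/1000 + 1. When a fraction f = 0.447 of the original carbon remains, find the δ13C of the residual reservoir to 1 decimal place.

Rayleigh residual: δ_res = (δ₀ + 1000)·f^(α−1) − 1000
α − 1 = 0.03630
f^(α−1) = 0.447^(0.03630) = 0.971194
δ_res = (-32.9 + 1000) × 0.971194 − 1000 = 939.242 − 1000 = -60.76 per mil

-60.8 per mil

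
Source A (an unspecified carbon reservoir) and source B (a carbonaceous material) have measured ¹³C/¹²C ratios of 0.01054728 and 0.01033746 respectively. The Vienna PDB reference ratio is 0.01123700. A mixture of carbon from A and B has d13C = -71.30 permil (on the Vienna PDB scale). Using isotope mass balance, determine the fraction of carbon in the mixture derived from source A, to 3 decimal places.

0.469

δ_A = (0.01054728/0.01123700 − 1)×1000 = (0.938621 − 1)×1000 = -61.379 permil
δ_B = (0.01033746/0.01123700 − 1)×1000 = (0.919948 − 1)×1000 = -80.052 permil
f_A = (δ_mix − δ_B)/(δ_A − δ_B) = (-71.30 − (-80.052))/(-61.379 − (-80.052))
f_A = 8.752 / 18.672 = 0.4687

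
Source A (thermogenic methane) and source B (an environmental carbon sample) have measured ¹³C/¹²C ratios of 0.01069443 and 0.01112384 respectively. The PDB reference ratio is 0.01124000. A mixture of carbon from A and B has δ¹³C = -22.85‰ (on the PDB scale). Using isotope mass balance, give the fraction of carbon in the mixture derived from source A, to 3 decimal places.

0.328

δ_A = (0.01069443/0.01124000 − 1)×1000 = (0.951462 − 1)×1000 = -48.538‰
δ_B = (0.01112384/0.01124000 − 1)×1000 = (0.989665 − 1)×1000 = -10.335‰
f_A = (δ_mix − δ_B)/(δ_A − δ_B) = (-22.85 − (-10.335))/(-48.538 − (-10.335))
f_A = -12.515 / -38.204 = 0.3276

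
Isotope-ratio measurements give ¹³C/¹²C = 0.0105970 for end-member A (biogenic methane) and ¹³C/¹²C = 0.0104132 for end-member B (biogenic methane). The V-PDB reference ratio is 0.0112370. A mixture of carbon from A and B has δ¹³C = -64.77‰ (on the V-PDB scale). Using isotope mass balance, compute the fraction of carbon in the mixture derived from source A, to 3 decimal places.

δ_A = (0.0105970/0.0112370 − 1)×1000 = (0.943045 − 1)×1000 = -56.955‰
δ_B = (0.0104132/0.0112370 − 1)×1000 = (0.926689 − 1)×1000 = -73.311‰
f_A = (δ_mix − δ_B)/(δ_A − δ_B) = (-64.77 − (-73.311))/(-56.955 − (-73.311))
f_A = 8.541 / 16.357 = 0.5222

0.522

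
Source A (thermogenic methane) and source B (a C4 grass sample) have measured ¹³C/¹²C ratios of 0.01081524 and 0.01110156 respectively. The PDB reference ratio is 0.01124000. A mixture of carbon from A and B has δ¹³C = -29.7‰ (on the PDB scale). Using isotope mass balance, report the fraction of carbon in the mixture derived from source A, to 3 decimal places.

δ_A = (0.01081524/0.01124000 − 1)×1000 = (0.962210 − 1)×1000 = -37.790‰
δ_B = (0.01110156/0.01124000 − 1)×1000 = (0.987683 − 1)×1000 = -12.317‰
f_A = (δ_mix − δ_B)/(δ_A − δ_B) = (-29.7 − (-12.317))/(-37.790 − (-12.317))
f_A = -17.383 / -25.473 = 0.6824

0.682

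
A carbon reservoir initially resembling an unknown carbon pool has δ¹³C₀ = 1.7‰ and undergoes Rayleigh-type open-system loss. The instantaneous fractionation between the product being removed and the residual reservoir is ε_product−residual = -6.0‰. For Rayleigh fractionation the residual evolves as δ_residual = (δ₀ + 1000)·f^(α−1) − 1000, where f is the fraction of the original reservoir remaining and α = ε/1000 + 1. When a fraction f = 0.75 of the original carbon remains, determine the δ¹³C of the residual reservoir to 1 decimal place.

Rayleigh residual: δ_res = (δ₀ + 1000)·f^(α−1) − 1000
α = ε/1000 + 1 = 0.99400, so α − 1 = -0.00600
f^(α−1) = 0.75^(-0.00600) = 1.001728
δ_res = (1.7 + 1000) × 1.001728 − 1000 = 1003.431 − 1000 = 3.43‰

3.4‰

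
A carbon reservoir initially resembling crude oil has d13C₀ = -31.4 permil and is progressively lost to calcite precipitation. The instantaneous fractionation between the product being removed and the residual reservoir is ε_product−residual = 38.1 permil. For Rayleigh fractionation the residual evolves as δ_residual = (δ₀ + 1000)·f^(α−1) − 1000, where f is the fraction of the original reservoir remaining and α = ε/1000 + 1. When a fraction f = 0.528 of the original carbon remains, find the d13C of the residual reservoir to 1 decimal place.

Rayleigh residual: δ_res = (δ₀ + 1000)·f^(α−1) − 1000
α = ε/1000 + 1 = 1.03810, so α − 1 = 0.03810
f^(α−1) = 0.528^(0.03810) = 0.975961
δ_res = (-31.4 + 1000) × 0.975961 − 1000 = 945.316 − 1000 = -54.68 permil

-54.7 permil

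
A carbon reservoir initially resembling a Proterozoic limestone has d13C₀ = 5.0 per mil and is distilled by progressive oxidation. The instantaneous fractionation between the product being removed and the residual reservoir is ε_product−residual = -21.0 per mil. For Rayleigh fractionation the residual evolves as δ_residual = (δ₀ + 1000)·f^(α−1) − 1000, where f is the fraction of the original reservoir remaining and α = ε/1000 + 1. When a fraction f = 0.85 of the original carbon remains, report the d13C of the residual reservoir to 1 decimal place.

Rayleigh residual: δ_res = (δ₀ + 1000)·f^(α−1) − 1000
α = ε/1000 + 1 = 0.97900, so α − 1 = -0.02100
f^(α−1) = 0.85^(-0.02100) = 1.003419
δ_res = (5.0 + 1000) × 1.003419 − 1000 = 1008.436 − 1000 = 8.44 per mil

8.4 per mil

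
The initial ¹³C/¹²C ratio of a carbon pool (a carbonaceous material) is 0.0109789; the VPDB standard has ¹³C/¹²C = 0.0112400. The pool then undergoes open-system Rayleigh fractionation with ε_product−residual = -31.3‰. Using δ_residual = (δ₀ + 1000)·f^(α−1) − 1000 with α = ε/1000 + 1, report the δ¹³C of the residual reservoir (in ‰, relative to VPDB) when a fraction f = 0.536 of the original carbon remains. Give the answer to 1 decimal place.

-4.0‰

δ₀ = (0.0109789/0.0112400 − 1)×1000 = (0.976770 − 1)×1000 = -23.230‰
α − 1 = ε/1000 = -0.0313
f^(α−1) = 0.536^(-0.0313) = 1.019711
δ_res = (-23.230 + 1000) × 1.019711 − 1000 = 996.024 − 1000 = -3.98‰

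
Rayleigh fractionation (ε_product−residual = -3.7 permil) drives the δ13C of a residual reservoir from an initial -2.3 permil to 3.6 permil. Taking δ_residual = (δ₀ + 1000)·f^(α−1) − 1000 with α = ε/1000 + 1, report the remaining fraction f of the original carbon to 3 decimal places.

0.203

α − 1 = ε/1000 = -0.0037
(δ_res + 1000)/(δ₀ + 1000) = (3.6 + 1000)/(-2.3 + 1000) = 1003.6/997.7 = 1.005914
f = 1.005914^(1/-0.0037) = exp(ln(1.005914)/-0.0037) = exp(0.00590/-0.0037)
f = exp(-1.5936) = 0.2032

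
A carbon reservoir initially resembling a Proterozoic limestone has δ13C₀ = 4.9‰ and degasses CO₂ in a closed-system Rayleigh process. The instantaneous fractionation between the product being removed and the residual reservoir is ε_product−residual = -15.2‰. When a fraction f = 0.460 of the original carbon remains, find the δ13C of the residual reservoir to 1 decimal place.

Rayleigh residual: δ_res = (δ₀ + 1000)·f^(α−1) − 1000
α = ε/1000 + 1 = 0.98480, so α − 1 = -0.01520
f^(α−1) = 0.460^(-0.01520) = 1.011873
δ_res = (4.9 + 1000) × 1.011873 − 1000 = 1016.831 − 1000 = 16.83‰

16.8‰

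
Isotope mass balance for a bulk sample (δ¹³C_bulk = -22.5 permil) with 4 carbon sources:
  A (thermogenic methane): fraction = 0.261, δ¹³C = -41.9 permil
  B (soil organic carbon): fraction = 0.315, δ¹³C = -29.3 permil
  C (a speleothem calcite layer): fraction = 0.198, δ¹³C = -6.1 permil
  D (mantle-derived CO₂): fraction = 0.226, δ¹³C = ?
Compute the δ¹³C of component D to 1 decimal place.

-5.0 permil

Isotope mass balance: δ_bulk = Σ fᵢ·δᵢ.
-22.5 = 0.261×(-41.9) + 0.315×(-29.3) + 0.198×(-6.1) + 0.226×δ_D
0.226·δ_D = -22.5 − (-21.373) = -1.127
δ_D = -1.127 / 0.226 = -4.99 permil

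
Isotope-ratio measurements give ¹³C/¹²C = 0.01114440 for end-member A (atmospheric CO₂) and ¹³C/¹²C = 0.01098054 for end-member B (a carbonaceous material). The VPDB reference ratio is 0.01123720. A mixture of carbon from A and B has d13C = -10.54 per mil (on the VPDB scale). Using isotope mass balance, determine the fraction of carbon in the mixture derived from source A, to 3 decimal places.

0.844

δ_A = (0.01114440/0.01123720 − 1)×1000 = (0.991742 − 1)×1000 = -8.258 per mil
δ_B = (0.01098054/0.01123720 − 1)×1000 = (0.977160 − 1)×1000 = -22.840 per mil
f_A = (δ_mix − δ_B)/(δ_A − δ_B) = (-10.54 − (-22.840))/(-8.258 − (-22.840))
f_A = 12.300 / 14.582 = 0.8435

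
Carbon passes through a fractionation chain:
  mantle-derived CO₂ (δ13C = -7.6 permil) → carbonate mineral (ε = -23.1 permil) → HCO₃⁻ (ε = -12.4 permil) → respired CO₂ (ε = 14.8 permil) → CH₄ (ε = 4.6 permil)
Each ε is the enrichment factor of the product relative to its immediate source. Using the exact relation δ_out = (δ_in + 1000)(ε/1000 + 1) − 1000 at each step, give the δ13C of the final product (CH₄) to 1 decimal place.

step 1: δ = (-7.60 + 1000)·(-23.1/1000 + 1) − 1000 = -30.52 permil
step 2: δ = (-30.52 + 1000)·(-12.4/1000 + 1) − 1000 = -42.55 permil
step 3: δ = (-42.55 + 1000)·(14.8/1000 + 1) − 1000 = -28.38 permil
step 4: δ = (-28.38 + 1000)·(4.6/1000 + 1) − 1000 = -23.91 permil

-23.9 permil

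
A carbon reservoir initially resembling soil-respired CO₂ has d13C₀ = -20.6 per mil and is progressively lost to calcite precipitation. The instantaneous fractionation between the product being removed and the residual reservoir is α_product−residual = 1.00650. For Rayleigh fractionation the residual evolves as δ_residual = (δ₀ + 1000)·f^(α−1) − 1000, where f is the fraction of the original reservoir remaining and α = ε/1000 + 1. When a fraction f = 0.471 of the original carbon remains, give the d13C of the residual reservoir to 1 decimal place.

Rayleigh residual: δ_res = (δ₀ + 1000)·f^(α−1) − 1000
α − 1 = 0.00650
f^(α−1) = 0.471^(0.00650) = 0.995118
δ_res = (-20.6 + 1000) × 0.995118 − 1000 = 974.619 − 1000 = -25.38 per mil

-25.4 per mil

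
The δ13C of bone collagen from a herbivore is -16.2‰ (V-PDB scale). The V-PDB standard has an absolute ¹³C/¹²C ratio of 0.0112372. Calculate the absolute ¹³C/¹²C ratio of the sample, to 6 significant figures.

R_sample = R_standard × (δ13C/1000 + 1)
R_sample = 0.0112372 × (-16.2/1000 + 1) = 0.0112372 × 0.983800
R_sample = 0.0110552

0.0110552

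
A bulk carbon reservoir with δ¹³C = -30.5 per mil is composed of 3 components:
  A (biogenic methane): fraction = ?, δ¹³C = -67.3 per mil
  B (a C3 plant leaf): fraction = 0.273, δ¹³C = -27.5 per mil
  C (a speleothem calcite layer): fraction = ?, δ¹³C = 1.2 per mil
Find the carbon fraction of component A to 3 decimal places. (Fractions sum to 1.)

0.348

Let f_A and f_C be the unknown fractions; fractions sum to 1 so f_A + f_C = 0.727.
Mass balance: Σ fᵢ·δᵢ = δ_bulk ⇒ f_A·(-67.3) + f_C·(1.2) = -30.5 − (-7.508) = -22.992
Substitute f_C = 0.727 − f_A:
f_A·(-67.3 − 1.2) = -22.992 − 0.727×(1.2) = -23.865
f_A = -23.865 / -68.5 = 0.3484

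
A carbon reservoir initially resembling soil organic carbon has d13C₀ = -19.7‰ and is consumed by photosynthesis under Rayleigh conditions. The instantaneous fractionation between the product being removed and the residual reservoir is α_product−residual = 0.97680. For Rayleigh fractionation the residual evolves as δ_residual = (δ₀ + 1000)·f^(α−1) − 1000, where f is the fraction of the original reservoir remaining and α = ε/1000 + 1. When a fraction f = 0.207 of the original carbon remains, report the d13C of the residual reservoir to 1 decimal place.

Rayleigh residual: δ_res = (δ₀ + 1000)·f^(α−1) − 1000
α − 1 = -0.02320
f^(α−1) = 0.207^(-0.02320) = 1.037217
δ_res = (-19.7 + 1000) × 1.037217 − 1000 = 1016.784 − 1000 = 16.78‰

16.8‰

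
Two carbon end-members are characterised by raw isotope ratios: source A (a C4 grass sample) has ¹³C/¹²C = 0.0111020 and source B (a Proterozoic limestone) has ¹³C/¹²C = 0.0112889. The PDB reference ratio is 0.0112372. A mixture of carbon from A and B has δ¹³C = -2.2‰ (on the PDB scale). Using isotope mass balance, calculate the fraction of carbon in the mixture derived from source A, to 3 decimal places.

0.409

δ_A = (0.0111020/0.0112372 − 1)×1000 = (0.987969 − 1)×1000 = -12.031‰
δ_B = (0.0112889/0.0112372 − 1)×1000 = (1.004601 − 1)×1000 = 4.601‰
f_A = (δ_mix − δ_B)/(δ_A − δ_B) = (-2.2 − (4.601))/(-12.031 − (4.601))
f_A = -6.801 / -16.632 = 0.4089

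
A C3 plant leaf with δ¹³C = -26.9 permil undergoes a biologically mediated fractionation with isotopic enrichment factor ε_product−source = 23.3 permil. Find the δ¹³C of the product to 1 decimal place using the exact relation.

-4.2 permil

Exactly, δ_product = (δ_source + 1000)·(ε/1000 + 1) − 1000.
δ_product = (-26.9 + 1000) × (23.3/1000 + 1) − 1000
δ_product = -4.23 permil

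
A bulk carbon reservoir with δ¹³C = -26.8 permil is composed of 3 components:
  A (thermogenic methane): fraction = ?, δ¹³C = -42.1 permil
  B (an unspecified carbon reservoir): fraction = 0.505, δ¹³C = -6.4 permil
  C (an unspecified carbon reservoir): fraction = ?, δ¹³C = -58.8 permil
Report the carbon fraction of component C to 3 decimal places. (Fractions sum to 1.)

0.163

Let f_C and f_A be the unknown fractions; fractions sum to 1 so f_C + f_A = 0.495.
Mass balance: Σ fᵢ·δᵢ = δ_bulk ⇒ f_C·(-58.8) + f_A·(-42.1) = -26.8 − (-3.232) = -23.568
Substitute f_A = 0.495 − f_C:
f_C·(-58.8 − -42.1) = -23.568 − 0.495×(-42.1) = -2.729
f_C = -2.729 / -16.7 = 0.1634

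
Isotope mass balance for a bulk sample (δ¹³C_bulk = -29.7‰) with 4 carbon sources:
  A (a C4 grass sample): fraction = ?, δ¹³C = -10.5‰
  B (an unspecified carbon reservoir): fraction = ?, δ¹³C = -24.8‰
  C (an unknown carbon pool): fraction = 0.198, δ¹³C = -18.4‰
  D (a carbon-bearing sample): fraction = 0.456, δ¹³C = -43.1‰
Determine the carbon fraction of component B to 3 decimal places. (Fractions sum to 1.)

Let f_B and f_A be the unknown fractions; fractions sum to 1 so f_B + f_A = 0.346.
Mass balance: Σ fᵢ·δᵢ = δ_bulk ⇒ f_B·(-24.8) + f_A·(-10.5) = -29.7 − (-23.297) = -6.403
Substitute f_A = 0.346 − f_B:
f_B·(-24.8 − -10.5) = -6.403 − 0.346×(-10.5) = -2.770
f_B = -2.770 / -14.3 = 0.1937

0.194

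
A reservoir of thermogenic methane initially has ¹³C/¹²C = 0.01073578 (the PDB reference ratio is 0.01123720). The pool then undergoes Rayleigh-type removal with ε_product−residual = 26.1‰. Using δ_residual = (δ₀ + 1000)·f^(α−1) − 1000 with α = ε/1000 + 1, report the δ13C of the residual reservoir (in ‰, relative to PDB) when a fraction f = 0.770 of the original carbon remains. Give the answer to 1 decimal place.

δ₀ = (0.01073578/0.01123720 − 1)×1000 = (0.955379 − 1)×1000 = -44.621‰
α − 1 = ε/1000 = 0.0261
f^(α−1) = 0.770^(0.0261) = 0.993202
δ_res = (-44.621 + 1000) × 0.993202 − 1000 = 948.884 − 1000 = -51.12‰

-51.1‰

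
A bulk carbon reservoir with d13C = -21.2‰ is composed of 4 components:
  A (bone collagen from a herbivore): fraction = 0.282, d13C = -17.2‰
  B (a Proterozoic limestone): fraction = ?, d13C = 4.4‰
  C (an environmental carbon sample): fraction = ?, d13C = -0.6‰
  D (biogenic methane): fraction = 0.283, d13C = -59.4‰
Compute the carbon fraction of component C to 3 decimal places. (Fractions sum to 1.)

0.291

Let f_C and f_B be the unknown fractions; fractions sum to 1 so f_C + f_B = 0.435.
Mass balance: Σ fᵢ·δᵢ = δ_bulk ⇒ f_C·(-0.6) + f_B·(4.4) = -21.2 − (-21.661) = 0.461
Substitute f_B = 0.435 − f_C:
f_C·(-0.6 − 4.4) = 0.461 − 0.435×(4.4) = -1.453
f_C = -1.453 / -5.0 = 0.2907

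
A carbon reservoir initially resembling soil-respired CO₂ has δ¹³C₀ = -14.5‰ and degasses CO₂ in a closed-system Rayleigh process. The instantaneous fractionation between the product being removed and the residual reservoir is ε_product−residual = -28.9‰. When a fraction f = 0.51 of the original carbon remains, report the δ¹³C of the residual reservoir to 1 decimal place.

Rayleigh residual: δ_res = (δ₀ + 1000)·f^(α−1) − 1000
α = ε/1000 + 1 = 0.97110, so α − 1 = -0.02890
f^(α−1) = 0.51^(-0.02890) = 1.019650
δ_res = (-14.5 + 1000) × 1.019650 − 1000 = 1004.865 − 1000 = 4.87‰

4.9‰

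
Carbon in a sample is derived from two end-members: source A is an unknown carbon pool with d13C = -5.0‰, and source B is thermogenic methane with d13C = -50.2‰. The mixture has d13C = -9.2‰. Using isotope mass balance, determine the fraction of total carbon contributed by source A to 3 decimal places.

δ_mix = f_A·δ_A + (1 − f_A)·δ_B  ⇒  f_A = (δ_mix − δ_B)/(δ_A − δ_B)
f_A = (-9.2 − (-50.2)) / (-5.0 − (-50.2))
f_A = 41.0 / 45.2 = 0.9071

0.907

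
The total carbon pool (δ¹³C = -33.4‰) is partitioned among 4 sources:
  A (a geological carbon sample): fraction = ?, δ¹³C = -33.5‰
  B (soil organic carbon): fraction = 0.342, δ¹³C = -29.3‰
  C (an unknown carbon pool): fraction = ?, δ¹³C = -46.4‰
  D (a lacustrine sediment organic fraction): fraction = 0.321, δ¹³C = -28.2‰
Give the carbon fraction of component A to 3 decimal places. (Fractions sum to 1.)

Let f_A and f_C be the unknown fractions; fractions sum to 1 so f_A + f_C = 0.337.
Mass balance: Σ fᵢ·δᵢ = δ_bulk ⇒ f_A·(-33.5) + f_C·(-46.4) = -33.4 − (-19.073) = -14.327
Substitute f_C = 0.337 − f_A:
f_A·(-33.5 − -46.4) = -14.327 − 0.337×(-46.4) = 1.310
f_A = 1.310 / 12.9 = 0.1015

0.102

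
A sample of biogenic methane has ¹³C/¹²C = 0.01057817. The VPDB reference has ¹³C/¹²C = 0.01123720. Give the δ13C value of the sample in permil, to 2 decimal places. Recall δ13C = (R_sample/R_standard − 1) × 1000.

δ13C = (R_sample / R_standard − 1) × 1000
R_sample / R_standard = 0.01057817 / 0.01123720 = 0.941353
δ13C = (0.941353 − 1) × 1000 = -58.647 permil

-58.65 permil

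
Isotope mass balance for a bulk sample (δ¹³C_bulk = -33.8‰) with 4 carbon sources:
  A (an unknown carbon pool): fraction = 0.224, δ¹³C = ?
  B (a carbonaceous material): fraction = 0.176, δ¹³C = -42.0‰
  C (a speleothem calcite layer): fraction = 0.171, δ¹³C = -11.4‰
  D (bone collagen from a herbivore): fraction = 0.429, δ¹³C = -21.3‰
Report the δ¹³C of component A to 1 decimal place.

Isotope mass balance: δ_bulk = Σ fᵢ·δᵢ.
-33.8 = 0.224×δ_A + 0.176×(-42.0) + 0.171×(-11.4) + 0.429×(-21.3)
0.224·δ_A = -33.8 − (-18.479) = -15.321
δ_A = -15.321 / 0.224 = -68.40‰

-68.4‰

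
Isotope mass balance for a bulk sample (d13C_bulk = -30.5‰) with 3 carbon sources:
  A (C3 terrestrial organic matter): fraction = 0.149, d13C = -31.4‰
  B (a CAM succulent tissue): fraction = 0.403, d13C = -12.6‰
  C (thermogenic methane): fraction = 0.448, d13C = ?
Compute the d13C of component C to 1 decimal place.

-46.3‰

Isotope mass balance: δ_bulk = Σ fᵢ·δᵢ.
-30.5 = 0.149×(-31.4) + 0.403×(-12.6) + 0.448×δ_C
0.448·δ_C = -30.5 − (-9.756) = -20.744
δ_C = -20.744 / 0.448 = -46.30‰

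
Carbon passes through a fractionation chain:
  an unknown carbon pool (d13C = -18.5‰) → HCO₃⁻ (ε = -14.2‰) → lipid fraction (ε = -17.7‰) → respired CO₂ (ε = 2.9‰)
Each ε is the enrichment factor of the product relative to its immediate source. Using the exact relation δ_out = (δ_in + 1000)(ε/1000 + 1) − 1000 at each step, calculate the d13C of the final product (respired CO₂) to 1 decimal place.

-46.8‰

step 1: δ = (-18.50 + 1000)·(-14.2/1000 + 1) − 1000 = -32.44‰
step 2: δ = (-32.44 + 1000)·(-17.7/1000 + 1) − 1000 = -49.56‰
step 3: δ = (-49.56 + 1000)·(2.9/1000 + 1) − 1000 = -46.81‰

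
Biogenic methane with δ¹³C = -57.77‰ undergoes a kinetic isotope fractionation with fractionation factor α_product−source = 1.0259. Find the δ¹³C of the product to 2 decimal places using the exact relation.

-33.37‰

δ_product = (δ_source + 1000)·α − 1000
δ_product = (-57.77 + 1000) × 1.0259 − 1000
δ_product = 966.634 − 1000 = -33.366‰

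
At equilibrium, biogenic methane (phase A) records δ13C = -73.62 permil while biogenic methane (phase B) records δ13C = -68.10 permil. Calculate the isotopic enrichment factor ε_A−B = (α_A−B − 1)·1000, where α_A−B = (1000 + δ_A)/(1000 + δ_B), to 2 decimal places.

α_A−B = (1000 + -73.62) / (1000 + -68.10) = 926.38 / 931.90 = 0.994077
ε_A−B = (0.994077 − 1) × 1000 = -5.923 permil
(The approximation ε ≈ δ_A − δ_B would give -5.52 permil.)

-5.92 permil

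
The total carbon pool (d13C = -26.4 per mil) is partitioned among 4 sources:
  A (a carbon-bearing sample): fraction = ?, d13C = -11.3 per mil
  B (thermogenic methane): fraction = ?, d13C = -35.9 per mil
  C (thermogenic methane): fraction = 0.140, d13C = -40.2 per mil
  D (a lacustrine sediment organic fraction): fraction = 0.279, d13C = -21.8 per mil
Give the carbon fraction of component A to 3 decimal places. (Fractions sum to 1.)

0.251

Let f_A and f_B be the unknown fractions; fractions sum to 1 so f_A + f_B = 0.581.
Mass balance: Σ fᵢ·δᵢ = δ_bulk ⇒ f_A·(-11.3) + f_B·(-35.9) = -26.4 − (-11.710) = -14.690
Substitute f_B = 0.581 − f_A:
f_A·(-11.3 − -35.9) = -14.690 − 0.581×(-35.9) = 6.168
f_A = 6.168 / 24.6 = 0.2507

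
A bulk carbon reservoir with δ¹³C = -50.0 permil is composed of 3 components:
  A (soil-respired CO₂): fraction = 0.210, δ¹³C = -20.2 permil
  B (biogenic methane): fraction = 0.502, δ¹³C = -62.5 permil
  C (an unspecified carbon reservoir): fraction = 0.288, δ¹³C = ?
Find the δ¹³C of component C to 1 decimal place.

Isotope mass balance: δ_bulk = Σ fᵢ·δᵢ.
-50.0 = 0.210×(-20.2) + 0.502×(-62.5) + 0.288×δ_C
0.288·δ_C = -50.0 − (-35.617) = -14.383
δ_C = -14.383 / 0.288 = -49.94 permil

-49.9 permil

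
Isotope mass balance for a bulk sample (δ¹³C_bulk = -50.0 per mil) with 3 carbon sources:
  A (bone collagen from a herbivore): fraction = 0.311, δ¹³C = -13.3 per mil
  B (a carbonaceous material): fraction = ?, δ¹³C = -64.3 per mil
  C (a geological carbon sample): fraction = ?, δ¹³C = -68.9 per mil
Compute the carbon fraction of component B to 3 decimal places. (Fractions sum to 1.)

0.350

Let f_B and f_C be the unknown fractions; fractions sum to 1 so f_B + f_C = 0.689.
Mass balance: Σ fᵢ·δᵢ = δ_bulk ⇒ f_B·(-64.3) + f_C·(-68.9) = -50.0 − (-4.136) = -45.864
Substitute f_C = 0.689 − f_B:
f_B·(-64.3 − -68.9) = -45.864 − 0.689×(-68.9) = 1.608
f_B = 1.608 / 4.6 = 0.3497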